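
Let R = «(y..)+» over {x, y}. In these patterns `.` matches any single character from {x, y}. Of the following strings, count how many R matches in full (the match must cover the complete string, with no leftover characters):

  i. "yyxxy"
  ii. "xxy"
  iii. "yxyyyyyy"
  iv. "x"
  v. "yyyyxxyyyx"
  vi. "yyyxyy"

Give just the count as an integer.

0

i → no match
ii → no match — must start with "y"
iii → no match
iv → no match — must start with "y"
v → no match
vi → no match
Total matched: 0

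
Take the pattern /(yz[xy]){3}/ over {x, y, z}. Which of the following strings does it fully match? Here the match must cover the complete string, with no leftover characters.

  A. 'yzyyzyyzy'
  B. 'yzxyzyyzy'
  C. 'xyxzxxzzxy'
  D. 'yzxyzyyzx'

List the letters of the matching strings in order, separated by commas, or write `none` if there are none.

A → match
B → match
C → no match — must start with 'yz'
D → match

A, B, D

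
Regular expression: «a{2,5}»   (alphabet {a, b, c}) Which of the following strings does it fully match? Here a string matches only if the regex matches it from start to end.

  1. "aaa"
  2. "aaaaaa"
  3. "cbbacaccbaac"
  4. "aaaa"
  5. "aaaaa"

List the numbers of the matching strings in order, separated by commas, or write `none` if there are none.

1, 4, 5

1 → match
2 → no match
3 → no match — must start with "a"
4 → match
5 → match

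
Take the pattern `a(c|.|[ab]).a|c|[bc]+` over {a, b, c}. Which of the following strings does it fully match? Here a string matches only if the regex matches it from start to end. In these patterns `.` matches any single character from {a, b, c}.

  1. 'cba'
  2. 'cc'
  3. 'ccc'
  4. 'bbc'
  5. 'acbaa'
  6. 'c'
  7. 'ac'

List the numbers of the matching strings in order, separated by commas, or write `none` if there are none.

1 → no match
2 → match
3 → match
4 → match
5 → no match
6 → match
7 → no match

2, 3, 4, 6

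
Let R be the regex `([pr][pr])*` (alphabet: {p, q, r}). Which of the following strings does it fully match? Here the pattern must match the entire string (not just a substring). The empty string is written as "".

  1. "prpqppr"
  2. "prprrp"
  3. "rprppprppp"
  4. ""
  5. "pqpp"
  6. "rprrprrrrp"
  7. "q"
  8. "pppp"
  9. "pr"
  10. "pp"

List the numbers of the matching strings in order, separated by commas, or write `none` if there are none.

1 → no match
2 → match
3 → match
4 → match
5 → no match
6 → match
7 → no match
8 → match
9 → match
10 → match

2, 3, 4, 6, 8, 9, 10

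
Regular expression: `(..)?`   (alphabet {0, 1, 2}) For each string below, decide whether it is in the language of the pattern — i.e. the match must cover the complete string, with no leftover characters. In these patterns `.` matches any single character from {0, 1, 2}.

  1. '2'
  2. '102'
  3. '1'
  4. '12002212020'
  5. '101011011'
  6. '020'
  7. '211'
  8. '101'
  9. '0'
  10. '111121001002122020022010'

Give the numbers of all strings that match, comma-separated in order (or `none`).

none

1 → no match
2 → no match
3 → no match
4 → no match
5 → no match
6 → no match
7 → no match
8 → no match
9 → no match
10 → no match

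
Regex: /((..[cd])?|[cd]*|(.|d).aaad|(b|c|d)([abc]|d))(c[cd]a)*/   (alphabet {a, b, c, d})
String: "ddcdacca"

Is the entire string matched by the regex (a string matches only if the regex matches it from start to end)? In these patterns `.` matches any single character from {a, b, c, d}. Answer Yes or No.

Yes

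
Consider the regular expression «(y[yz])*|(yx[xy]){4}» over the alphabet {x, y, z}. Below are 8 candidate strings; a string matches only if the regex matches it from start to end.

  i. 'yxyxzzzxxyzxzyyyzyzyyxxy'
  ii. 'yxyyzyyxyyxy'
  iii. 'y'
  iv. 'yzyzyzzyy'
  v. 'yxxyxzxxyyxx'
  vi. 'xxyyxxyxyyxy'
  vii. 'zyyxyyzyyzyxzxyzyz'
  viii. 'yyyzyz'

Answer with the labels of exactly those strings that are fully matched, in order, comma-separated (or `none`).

i → no match
ii → no match
iii → no match
iv → no match
v → no match
vi → no match
vii → no match
viii → match

viii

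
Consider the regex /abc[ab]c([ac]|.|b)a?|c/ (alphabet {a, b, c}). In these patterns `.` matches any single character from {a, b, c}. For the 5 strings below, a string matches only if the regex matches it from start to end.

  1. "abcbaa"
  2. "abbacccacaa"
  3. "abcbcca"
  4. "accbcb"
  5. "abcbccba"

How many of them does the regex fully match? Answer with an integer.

1 → no match
2 → no match
3 → match
4 → no match
5 → no match
Total matched: 1

1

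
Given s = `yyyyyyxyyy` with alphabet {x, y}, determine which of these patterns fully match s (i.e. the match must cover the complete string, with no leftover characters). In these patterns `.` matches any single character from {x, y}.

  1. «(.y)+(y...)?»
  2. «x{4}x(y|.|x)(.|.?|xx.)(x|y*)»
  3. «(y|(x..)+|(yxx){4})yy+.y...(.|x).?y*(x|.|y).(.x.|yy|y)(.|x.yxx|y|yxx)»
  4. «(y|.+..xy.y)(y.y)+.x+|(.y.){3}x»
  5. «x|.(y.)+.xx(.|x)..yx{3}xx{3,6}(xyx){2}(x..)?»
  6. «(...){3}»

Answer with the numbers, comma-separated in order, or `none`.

1

1 → match
2 → no match — must start with `x`
3 → no match
4 → no match — must end with `x`
5 → no match
6 → no match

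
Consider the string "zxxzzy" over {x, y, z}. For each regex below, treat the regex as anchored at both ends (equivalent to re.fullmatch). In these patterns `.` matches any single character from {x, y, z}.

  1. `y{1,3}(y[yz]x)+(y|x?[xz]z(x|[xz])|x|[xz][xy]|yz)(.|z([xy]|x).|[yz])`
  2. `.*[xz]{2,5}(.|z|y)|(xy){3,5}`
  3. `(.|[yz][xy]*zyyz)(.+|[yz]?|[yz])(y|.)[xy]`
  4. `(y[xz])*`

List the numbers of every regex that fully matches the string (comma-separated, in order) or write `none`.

2, 3

1 → no match — must start with "y"
2 → match
3 → match
4 → no match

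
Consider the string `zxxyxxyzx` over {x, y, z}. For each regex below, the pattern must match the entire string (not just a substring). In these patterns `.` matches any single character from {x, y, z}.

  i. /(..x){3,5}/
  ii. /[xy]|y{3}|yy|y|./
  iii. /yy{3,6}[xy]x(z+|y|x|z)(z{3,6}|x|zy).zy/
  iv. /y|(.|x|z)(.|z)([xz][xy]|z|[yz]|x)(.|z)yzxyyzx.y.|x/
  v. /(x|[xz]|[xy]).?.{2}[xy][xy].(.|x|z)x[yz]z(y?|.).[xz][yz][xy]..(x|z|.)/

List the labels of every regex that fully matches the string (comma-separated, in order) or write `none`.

i → match
ii → no match
iii → no match — must start with `yy`
iv → no match
v → no match

i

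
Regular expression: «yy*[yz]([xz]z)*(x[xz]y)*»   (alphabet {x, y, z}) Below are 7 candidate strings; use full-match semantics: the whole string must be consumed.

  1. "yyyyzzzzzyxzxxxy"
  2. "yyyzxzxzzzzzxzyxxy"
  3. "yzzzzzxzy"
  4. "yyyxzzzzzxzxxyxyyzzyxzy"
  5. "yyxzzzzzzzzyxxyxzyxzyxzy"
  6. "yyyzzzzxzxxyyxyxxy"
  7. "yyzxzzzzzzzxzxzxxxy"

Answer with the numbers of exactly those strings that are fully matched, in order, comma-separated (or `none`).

2, 3

1 → no match
2 → match
3. "yzzzzzxzy" → match
4 → no match
5 → no match
6 → no match
7 → no match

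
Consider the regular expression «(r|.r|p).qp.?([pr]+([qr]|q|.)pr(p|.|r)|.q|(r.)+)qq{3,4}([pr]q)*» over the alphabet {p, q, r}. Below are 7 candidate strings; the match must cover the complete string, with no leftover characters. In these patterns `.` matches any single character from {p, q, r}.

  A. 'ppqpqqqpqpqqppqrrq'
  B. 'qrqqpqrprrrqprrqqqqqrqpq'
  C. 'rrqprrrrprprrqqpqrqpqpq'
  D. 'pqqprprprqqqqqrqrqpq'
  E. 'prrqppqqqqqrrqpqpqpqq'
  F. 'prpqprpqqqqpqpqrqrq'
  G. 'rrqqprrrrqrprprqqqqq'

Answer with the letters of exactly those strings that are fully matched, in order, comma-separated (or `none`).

A → no match
B → match
C → no match
D → match
E → no match
F → match
G → match

B, D, F, G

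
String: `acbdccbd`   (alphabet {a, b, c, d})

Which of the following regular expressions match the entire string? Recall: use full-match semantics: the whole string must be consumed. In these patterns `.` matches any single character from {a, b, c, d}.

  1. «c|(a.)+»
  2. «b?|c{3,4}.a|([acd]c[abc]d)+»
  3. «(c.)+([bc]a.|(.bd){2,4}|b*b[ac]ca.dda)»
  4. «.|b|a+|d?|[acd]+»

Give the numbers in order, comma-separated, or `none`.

2

1 → no match
2 → match
3 → no match — must start with `c`
4 → no match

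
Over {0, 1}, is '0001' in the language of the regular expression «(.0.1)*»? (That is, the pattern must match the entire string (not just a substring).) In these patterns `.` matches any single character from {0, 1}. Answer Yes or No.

Yes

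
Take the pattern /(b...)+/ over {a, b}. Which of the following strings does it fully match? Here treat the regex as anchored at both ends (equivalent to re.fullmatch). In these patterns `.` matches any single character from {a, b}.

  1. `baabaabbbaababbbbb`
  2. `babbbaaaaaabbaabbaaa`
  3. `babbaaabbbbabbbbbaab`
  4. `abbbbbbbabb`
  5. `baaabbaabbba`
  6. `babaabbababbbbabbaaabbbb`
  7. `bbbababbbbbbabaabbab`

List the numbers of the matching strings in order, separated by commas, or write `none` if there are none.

5

1 → no match
2 → no match
3 → no match
4 → no match — must start with `b`
5 → match
6 → no match
7 → no match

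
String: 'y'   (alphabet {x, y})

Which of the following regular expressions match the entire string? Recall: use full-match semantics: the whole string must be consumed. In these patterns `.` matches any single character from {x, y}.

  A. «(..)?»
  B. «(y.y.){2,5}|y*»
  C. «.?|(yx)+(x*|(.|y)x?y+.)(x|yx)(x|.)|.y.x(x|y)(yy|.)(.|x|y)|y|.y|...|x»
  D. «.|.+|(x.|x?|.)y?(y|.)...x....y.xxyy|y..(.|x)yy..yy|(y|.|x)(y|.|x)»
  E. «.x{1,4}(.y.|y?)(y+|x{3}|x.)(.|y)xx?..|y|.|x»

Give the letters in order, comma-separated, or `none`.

B, C, D, E

A → no match
B → match
C → match
D → match
E → match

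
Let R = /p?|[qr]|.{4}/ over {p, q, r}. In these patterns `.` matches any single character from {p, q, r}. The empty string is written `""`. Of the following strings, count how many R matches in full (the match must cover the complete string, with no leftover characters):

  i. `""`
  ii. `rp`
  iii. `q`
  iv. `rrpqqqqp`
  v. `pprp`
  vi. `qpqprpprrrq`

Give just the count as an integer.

3

i → match
ii → no match
iii → match
iv → no match
v → match
vi → no match
Total matched: 3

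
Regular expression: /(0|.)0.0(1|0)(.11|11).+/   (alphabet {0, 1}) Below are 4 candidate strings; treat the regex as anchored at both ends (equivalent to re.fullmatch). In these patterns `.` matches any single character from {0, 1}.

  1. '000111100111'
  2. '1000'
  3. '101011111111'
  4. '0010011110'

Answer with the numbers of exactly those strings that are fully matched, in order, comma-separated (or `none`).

3, 4

1 → no match
2 → no match
3 → match
4 → match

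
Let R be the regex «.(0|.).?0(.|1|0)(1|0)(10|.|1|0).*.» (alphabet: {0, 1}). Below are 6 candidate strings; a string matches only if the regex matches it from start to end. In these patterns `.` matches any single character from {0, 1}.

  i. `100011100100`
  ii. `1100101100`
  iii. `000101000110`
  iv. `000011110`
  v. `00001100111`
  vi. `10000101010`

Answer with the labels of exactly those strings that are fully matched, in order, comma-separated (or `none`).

i, ii, iii, iv, v, vi

i → match
ii → match
iii → match
iv → match
v → match
vi → match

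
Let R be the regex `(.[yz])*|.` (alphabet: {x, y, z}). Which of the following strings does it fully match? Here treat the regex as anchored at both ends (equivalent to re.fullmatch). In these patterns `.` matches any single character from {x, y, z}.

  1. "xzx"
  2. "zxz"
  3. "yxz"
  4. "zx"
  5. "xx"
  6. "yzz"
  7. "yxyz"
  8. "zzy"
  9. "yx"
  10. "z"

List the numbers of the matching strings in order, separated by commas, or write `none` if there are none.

1 → no match
2 → no match
3 → no match
4 → no match
5 → no match
6 → no match
7 → no match
8 → no match
9 → no match
10 → match

10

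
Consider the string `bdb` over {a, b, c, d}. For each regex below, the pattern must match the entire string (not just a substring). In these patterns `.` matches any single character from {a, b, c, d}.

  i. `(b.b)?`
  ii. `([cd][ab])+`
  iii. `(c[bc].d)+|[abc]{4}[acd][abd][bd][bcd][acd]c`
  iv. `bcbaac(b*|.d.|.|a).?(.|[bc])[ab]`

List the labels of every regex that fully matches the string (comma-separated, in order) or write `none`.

i

i → match
ii → no match
iii → no match
iv → no match — must start with `bcbaac`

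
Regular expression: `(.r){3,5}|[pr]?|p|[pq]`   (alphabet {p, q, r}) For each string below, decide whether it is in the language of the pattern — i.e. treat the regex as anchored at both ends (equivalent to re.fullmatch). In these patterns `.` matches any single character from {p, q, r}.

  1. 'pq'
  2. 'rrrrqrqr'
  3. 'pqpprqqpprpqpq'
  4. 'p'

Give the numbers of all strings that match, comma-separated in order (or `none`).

1 → no match
2 → match
3 → no match
4 → match

2, 4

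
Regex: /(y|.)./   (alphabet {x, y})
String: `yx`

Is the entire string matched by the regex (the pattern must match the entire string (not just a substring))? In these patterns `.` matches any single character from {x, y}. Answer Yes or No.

Yes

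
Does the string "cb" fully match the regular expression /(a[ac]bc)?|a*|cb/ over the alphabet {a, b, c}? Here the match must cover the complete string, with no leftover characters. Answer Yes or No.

Yes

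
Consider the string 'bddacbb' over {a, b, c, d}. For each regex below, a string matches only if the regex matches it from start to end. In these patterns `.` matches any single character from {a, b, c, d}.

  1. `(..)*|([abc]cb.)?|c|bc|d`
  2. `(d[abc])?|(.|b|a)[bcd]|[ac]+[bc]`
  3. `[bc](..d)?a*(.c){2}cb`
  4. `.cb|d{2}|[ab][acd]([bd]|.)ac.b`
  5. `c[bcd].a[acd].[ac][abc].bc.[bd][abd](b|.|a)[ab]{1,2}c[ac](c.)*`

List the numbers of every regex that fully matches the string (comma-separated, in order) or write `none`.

4

1 → no match
2 → no match
3 → no match — must end with 'ccb'
4 → match
5 → no match — must start with 'c'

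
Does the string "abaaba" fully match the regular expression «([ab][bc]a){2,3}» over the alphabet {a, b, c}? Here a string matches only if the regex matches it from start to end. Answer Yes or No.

Yes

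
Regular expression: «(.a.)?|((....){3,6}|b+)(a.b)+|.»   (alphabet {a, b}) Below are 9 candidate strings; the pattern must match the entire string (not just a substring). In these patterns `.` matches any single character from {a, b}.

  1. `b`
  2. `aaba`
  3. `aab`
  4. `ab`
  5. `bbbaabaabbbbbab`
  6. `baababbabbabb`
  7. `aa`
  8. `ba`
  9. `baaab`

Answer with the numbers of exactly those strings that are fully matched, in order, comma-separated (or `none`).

1, 3, 6

1. `b` → match
2. `aaba` → no match
3. `aab` → match
4. `ab` → no match
5 → no match
6 → match
7. `aa` → no match
8. `ba` → no match
9. `baaab` → no match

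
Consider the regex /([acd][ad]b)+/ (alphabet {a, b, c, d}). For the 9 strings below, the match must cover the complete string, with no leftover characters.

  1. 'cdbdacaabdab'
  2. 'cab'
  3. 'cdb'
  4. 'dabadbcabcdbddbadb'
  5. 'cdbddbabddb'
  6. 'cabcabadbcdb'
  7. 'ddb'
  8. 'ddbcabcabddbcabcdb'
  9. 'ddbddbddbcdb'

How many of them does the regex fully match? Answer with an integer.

1 → no match
2 → match
3 → match
4 → match
5 → no match
6 → match
7 → match
8 → match
9 → match
Total matched: 7

7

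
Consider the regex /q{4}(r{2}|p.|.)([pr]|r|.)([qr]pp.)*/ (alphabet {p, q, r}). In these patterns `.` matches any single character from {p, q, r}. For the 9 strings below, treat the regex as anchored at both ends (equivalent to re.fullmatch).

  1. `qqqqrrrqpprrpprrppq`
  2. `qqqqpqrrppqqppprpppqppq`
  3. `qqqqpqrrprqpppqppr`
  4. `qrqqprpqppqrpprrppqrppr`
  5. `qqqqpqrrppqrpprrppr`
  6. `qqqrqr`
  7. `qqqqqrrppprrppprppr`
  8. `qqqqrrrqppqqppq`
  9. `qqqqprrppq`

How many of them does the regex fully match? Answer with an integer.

1 → match
2 → match
3 → no match
4 → no match
5 → match
6 → no match
7 → no match
8 → match
9 → match
Total matched: 5

5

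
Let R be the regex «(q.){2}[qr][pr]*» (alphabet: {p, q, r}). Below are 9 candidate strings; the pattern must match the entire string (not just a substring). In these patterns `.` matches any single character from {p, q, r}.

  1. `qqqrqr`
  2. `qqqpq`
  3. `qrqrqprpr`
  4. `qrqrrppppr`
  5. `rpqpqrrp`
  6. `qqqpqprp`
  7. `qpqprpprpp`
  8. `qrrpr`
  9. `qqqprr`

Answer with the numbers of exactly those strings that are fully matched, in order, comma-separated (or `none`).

1, 2, 3, 4, 6, 7, 9

1 → match
2 → match
3 → match
4 → match
5 → no match — must start with `q`
6 → match
7 → match
8 → no match
9 → match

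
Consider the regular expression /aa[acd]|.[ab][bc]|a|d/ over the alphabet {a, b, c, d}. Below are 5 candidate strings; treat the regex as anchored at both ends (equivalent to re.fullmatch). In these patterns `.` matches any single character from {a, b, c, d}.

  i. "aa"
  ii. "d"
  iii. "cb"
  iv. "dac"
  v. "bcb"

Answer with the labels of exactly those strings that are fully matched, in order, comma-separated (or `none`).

i. "aa" → no match
ii. "d" → match
iii. "cb" → no match
iv. "dac" → match
v. "bcb" → no match

ii, iv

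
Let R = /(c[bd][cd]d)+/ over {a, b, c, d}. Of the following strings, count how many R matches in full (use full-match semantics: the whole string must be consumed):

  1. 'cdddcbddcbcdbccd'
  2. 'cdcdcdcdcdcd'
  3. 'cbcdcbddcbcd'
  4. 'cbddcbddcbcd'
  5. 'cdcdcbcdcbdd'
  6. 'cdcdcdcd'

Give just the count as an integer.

5

1 → no match
2. 'cdcdcdcdcdcd' → match
3. 'cbcdcbddcbcd' → match
4. 'cbddcbddcbcd' → match
5. 'cdcdcbcdcbdd' → match
6. 'cdcdcdcd' → match
Total matched: 5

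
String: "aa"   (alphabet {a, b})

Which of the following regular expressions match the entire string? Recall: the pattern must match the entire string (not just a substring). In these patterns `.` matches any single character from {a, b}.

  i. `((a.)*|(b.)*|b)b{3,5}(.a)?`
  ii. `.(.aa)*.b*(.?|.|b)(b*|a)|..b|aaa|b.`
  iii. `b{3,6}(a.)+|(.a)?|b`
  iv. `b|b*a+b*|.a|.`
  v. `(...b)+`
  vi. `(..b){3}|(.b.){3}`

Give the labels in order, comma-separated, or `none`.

ii, iii, iv

i → no match
ii → match
iii → match
iv → match
v → no match — must end with "b"
vi → no match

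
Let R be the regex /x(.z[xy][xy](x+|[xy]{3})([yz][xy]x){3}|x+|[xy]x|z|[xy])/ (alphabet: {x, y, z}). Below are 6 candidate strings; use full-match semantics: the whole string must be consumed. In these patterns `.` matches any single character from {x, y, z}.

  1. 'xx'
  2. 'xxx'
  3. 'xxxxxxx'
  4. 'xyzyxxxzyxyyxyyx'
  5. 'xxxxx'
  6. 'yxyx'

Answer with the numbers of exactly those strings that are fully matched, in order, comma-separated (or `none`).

1. 'xx' → match
2. 'xxx' → match
3. 'xxxxxxx' → match
4 → match
5. 'xxxxx' → match
6. 'yxyx' → no match — must start with 'x'

1, 2, 3, 4, 5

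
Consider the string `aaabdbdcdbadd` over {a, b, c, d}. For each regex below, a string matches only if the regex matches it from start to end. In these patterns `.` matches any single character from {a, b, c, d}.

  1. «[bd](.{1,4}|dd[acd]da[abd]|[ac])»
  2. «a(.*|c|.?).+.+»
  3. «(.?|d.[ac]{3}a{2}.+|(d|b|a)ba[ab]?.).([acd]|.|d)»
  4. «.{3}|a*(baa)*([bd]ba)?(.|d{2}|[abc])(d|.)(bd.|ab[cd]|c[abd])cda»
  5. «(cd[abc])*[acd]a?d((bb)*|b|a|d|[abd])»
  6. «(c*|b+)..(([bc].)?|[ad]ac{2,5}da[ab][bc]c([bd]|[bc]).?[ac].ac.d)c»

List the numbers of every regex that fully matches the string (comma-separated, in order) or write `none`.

2

1 → no match
2 → match
3 → no match
4 → no match
5 → no match
6 → no match — must end with `c`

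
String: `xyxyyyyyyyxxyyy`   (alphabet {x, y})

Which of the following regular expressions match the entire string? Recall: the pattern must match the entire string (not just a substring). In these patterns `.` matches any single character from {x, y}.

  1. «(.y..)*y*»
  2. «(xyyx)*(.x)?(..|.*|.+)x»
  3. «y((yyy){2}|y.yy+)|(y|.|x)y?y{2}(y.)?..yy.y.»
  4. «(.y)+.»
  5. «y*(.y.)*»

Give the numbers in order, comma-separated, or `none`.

1 → match
2 → no match — must end with `x`
3 → no match
4 → no match
5 → no match

1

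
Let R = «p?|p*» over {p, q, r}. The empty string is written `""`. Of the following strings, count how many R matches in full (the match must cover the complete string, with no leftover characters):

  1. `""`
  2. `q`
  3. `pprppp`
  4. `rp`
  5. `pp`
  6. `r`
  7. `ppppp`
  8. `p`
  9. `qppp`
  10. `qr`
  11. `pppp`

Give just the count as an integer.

1. `""` → match
2. `q` → no match
3. `pprppp` → no match
4. `rp` → no match
5. `pp` → match
6. `r` → no match
7. `ppppp` → match
8. `p` → match
9. `qppp` → no match
10. `qr` → no match
11. `pppp` → match
Total matched: 5

5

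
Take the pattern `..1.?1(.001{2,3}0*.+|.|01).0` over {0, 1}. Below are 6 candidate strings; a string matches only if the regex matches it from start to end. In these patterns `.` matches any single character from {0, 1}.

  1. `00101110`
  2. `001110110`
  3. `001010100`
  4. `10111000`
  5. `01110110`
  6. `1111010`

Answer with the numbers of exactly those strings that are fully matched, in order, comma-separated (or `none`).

1 → match
2 → match
3 → match
4 → match
5 → match
6 → match

1, 2, 3, 4, 5, 6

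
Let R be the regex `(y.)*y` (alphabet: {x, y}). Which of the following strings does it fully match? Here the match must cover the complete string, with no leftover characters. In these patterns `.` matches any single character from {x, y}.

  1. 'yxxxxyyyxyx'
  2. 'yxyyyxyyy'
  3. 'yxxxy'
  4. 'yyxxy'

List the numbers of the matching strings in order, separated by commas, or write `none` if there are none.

1 → no match — must end with 'y'
2 → match
3 → no match
4 → no match

2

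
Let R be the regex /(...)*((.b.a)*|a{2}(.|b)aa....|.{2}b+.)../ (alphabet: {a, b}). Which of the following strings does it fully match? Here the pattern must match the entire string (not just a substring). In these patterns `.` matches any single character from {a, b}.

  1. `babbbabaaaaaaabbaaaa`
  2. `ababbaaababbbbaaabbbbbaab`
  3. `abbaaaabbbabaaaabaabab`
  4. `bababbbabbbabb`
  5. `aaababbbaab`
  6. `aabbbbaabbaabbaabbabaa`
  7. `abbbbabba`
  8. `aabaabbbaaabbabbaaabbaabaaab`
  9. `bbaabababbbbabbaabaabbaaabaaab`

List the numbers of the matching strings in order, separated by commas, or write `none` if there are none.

1 → match
2 → match
3 → no match
4 → match
5. `aaababbbaab` → match
6 → no match
7. `abbbbabba` → no match
8 → match
9 → match

1, 2, 4, 5, 8, 9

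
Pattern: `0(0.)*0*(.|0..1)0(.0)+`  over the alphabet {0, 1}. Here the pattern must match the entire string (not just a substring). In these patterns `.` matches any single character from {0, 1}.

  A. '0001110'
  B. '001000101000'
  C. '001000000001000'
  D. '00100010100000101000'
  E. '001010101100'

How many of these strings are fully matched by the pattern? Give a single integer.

3

A. '0001110' → no match
B. '001000101000' → match
C → match
D → match
E. '001010101100' → no match
Total matched: 3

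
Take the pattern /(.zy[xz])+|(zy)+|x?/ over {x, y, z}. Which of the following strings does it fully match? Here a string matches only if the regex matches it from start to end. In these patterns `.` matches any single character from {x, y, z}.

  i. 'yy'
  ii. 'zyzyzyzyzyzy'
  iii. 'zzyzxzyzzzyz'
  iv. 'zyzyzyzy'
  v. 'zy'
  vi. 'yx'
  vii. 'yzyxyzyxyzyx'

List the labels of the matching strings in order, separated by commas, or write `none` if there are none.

ii, iii, iv, v, vii

i → no match
ii → match
iii → match
iv → match
v → match
vi → no match
vii → match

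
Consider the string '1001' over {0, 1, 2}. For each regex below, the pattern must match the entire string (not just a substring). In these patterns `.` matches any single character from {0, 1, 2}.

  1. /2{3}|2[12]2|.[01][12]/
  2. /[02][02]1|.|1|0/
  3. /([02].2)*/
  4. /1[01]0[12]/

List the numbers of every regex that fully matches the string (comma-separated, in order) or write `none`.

1 → no match
2 → no match
3 → no match
4 → match

4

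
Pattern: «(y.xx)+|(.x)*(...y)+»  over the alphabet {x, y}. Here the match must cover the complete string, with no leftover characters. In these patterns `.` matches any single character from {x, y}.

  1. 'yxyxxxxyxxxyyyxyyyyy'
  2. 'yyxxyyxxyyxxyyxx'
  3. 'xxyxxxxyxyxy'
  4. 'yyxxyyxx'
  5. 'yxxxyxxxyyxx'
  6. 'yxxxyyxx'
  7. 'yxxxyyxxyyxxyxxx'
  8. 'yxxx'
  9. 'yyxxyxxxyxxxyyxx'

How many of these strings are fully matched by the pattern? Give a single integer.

9

1 → match
2 → match
3 → match
4 → match
5 → match
6 → match
7 → match
8 → match
9 → match
Total matched: 9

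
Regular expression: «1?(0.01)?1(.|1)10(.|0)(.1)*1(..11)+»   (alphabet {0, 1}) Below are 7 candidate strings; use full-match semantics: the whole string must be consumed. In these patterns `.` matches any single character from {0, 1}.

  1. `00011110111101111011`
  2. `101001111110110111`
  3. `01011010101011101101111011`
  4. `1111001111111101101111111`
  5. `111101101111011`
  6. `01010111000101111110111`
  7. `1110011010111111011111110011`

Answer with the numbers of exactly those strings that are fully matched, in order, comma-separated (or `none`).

1, 2, 3, 4, 5, 7

1 → match
2 → match
3 → match
4 → match
5 → match
6 → no match
7 → match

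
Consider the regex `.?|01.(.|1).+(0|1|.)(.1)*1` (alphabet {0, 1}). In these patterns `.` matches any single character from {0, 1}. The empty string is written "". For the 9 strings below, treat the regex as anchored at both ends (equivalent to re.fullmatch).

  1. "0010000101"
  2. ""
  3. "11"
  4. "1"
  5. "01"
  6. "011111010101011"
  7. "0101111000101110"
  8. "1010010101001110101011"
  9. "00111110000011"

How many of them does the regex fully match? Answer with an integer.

3

1 → no match
2 → match
3 → no match
4 → match
5 → no match
6 → match
7 → no match
8 → no match
9 → no match
Total matched: 3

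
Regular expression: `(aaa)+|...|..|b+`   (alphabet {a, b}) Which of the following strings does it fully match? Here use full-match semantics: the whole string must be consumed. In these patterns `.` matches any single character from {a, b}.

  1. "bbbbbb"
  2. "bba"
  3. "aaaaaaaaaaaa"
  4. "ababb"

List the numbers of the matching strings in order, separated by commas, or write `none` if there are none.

1, 2, 3

1 → match
2 → match
3 → match
4 → no match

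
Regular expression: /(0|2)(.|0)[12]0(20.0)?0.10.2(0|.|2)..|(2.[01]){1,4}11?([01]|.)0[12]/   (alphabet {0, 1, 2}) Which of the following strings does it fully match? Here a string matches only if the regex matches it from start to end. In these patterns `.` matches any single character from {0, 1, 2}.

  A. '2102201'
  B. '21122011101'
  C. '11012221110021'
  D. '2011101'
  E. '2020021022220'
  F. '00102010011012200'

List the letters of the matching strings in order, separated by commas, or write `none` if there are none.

B, D, E, F

A → no match
B → match
C → no match
D → match
E → match
F → match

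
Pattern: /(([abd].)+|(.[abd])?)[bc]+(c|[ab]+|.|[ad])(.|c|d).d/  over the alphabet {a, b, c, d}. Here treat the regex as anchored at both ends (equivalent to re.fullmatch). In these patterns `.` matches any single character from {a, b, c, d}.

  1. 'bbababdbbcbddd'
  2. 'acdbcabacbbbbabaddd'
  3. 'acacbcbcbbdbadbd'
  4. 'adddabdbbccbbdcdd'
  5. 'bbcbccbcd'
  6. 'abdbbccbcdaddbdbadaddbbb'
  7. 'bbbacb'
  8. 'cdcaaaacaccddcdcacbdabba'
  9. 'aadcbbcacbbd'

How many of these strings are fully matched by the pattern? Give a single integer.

1 → match
2 → no match
3 → no match
4 → match
5 → match
6 → no match — must end with 'd'
7 → no match — must end with 'd'
8 → no match — must end with 'd'
9 → no match
Total matched: 3

3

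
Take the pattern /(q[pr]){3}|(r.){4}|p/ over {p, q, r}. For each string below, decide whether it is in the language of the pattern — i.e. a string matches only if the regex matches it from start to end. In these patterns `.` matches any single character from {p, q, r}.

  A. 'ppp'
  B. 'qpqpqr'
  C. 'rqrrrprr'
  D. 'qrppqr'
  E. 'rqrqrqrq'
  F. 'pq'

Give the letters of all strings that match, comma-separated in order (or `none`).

A → no match
B → match
C → match
D → no match
E → match
F → no match

B, C, E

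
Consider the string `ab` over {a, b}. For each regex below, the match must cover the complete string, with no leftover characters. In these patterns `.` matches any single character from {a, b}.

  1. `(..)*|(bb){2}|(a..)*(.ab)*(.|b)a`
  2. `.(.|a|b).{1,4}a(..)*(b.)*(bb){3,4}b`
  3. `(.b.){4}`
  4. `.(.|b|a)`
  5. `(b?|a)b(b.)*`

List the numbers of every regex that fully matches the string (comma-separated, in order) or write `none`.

1, 4, 5

1 → match
2 → no match — must end with `bbb`
3 → no match
4 → match
5 → match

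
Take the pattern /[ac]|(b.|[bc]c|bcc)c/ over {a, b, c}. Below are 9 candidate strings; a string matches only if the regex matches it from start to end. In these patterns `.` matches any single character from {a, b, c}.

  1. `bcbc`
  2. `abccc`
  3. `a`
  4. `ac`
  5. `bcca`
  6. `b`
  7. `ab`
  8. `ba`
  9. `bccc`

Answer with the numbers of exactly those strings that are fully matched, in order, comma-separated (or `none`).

1 → no match
2 → no match
3 → match
4 → no match
5 → no match
6 → no match
7 → no match
8 → no match
9 → match

3, 9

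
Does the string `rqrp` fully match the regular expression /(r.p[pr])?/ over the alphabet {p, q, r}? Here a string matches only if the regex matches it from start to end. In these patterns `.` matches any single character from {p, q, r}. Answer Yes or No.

No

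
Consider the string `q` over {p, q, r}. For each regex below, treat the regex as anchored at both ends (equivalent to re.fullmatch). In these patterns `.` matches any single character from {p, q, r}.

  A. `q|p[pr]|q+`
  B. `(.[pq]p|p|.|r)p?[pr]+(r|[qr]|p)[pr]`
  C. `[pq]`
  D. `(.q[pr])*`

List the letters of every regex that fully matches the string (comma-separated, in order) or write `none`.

A → match
B → no match
C → match
D → no match

A, C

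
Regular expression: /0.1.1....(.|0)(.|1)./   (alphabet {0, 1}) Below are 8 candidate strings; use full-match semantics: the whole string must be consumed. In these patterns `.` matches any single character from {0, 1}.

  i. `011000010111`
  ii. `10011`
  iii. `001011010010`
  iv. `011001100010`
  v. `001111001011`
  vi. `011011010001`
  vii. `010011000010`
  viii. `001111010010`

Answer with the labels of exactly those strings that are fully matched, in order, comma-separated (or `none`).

iii, v, vi, viii

i. `011000010111` → no match
ii. `10011` → no match — must start with `0`
iii. `001011010010` → match
iv. `011001100010` → no match
v. `001111001011` → match
vi. `011011010001` → match
vii. `010011000010` → no match
viii. `001111010010` → match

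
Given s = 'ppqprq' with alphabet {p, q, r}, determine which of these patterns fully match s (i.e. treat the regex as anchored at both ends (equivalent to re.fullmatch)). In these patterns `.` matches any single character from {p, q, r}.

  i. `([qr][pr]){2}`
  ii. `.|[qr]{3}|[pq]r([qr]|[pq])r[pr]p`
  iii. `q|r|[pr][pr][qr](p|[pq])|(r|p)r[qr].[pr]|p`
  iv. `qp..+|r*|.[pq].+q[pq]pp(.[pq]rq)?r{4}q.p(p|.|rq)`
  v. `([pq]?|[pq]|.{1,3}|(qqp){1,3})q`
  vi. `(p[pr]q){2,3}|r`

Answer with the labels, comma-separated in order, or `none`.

vi

i → no match
ii → no match
iii → no match
iv → no match
v → no match
vi → match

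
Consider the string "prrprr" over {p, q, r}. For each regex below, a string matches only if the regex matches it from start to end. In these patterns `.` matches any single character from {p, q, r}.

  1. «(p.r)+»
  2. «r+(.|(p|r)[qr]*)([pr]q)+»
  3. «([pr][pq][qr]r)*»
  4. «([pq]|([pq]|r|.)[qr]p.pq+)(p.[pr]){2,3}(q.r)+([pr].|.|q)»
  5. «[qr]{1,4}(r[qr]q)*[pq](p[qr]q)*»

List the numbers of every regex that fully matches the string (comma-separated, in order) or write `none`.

1

1 → match
2 → no match — must start with "r"
3 → no match
4 → no match
5 → no match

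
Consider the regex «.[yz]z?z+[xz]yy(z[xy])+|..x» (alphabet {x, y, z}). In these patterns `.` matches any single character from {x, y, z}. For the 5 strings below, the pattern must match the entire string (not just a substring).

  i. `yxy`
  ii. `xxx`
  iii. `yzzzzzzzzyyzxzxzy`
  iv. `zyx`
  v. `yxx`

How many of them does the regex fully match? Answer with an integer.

i → no match
ii → match
iii → match
iv → match
v → match
Total matched: 4

4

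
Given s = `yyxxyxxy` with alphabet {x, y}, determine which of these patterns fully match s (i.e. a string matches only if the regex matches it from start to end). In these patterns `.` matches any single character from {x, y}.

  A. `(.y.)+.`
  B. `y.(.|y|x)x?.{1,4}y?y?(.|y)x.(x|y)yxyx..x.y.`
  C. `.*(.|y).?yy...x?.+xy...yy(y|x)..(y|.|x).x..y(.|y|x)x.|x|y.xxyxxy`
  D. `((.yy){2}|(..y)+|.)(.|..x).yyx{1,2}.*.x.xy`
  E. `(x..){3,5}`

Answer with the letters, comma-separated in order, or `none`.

C

A → no match
B → no match
C → match
D → no match
E → no match — must start with `x`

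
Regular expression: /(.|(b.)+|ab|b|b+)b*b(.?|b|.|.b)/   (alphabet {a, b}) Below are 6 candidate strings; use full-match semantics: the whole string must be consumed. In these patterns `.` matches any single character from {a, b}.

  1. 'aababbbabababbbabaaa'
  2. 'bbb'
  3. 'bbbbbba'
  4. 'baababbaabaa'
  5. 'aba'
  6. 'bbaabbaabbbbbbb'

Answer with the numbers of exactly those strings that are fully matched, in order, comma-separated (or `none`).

2, 3, 5

1 → no match
2. 'bbb' → match
3. 'bbbbbba' → match
4. 'baababbaabaa' → no match
5. 'aba' → match
6 → no match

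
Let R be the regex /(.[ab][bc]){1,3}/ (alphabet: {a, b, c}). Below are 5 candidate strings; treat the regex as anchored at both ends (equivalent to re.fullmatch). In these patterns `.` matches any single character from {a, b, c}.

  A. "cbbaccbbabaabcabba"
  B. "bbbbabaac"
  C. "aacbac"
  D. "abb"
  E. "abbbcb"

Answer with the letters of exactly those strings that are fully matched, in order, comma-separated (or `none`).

B, C, D

A → no match
B. "bbbbabaac" → match
C. "aacbac" → match
D. "abb" → match
E. "abbbcb" → no match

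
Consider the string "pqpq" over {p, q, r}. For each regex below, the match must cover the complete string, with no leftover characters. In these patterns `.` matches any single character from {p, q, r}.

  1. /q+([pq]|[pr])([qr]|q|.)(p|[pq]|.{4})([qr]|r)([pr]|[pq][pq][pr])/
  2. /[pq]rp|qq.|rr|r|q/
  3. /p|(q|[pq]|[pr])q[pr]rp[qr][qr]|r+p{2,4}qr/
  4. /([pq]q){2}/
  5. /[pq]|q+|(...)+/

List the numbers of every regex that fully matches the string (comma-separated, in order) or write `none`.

1 → no match — must start with "q"
2 → no match
3 → no match
4 → match
5 → no match

4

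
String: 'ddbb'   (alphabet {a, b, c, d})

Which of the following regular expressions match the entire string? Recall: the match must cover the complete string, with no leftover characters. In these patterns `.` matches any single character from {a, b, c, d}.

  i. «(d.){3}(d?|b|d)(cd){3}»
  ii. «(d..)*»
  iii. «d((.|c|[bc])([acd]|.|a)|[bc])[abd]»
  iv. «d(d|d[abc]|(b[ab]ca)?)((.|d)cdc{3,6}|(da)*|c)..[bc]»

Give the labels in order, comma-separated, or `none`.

i → no match — must end with 'cd'
ii → no match
iii → match
iv → match

iii, iv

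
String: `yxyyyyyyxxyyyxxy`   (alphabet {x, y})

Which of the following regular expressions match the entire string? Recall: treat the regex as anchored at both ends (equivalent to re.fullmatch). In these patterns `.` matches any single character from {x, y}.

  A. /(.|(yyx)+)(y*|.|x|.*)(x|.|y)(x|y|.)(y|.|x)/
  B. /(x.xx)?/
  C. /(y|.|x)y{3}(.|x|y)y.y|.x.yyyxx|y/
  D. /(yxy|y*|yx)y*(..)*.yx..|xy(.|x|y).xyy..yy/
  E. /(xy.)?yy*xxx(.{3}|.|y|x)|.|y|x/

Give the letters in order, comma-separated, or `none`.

A, D

A → match
B → no match
C → no match
D → match
E → no match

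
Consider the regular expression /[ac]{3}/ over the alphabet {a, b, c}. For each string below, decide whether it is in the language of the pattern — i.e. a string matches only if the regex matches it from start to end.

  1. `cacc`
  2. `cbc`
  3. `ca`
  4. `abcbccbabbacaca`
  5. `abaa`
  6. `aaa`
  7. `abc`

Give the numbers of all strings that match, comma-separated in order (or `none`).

1 → no match
2 → no match
3 → no match
4 → no match
5 → no match
6 → match
7 → no match

6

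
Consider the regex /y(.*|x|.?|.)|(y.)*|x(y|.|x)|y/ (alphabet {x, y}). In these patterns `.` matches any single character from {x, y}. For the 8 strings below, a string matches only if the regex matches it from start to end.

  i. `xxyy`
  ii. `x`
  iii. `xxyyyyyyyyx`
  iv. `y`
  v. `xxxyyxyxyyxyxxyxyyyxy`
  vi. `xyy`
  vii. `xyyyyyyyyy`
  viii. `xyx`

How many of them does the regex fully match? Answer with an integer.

1

i. `xxyy` → no match
ii. `x` → no match
iii. `xxyyyyyyyyx` → no match
iv. `y` → match
v → no match
vi. `xyy` → no match
vii. `xyyyyyyyyy` → no match
viii. `xyx` → no match
Total matched: 1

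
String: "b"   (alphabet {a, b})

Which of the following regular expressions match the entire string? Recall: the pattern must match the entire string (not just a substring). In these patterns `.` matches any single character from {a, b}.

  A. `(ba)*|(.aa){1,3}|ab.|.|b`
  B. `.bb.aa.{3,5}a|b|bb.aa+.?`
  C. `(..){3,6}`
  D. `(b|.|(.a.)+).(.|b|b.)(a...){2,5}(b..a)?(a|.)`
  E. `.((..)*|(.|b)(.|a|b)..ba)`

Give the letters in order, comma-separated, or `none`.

A → match
B → match
C → no match
D → no match
E → match

A, B, E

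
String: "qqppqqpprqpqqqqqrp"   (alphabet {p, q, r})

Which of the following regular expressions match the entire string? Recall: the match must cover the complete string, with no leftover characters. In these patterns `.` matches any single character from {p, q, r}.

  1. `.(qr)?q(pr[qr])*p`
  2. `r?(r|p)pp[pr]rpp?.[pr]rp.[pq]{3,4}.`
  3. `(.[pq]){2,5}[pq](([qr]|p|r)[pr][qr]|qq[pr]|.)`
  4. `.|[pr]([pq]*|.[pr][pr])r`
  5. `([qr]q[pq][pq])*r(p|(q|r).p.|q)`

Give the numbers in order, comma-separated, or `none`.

1 → no match
2 → no match
3 → no match
4 → no match
5 → match

5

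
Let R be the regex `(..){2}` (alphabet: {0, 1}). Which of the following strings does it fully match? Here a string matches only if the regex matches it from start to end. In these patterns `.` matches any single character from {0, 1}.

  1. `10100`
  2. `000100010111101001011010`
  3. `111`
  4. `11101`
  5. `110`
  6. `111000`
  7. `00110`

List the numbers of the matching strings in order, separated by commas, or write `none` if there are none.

1 → no match
2 → no match
3 → no match
4 → no match
5 → no match
6 → no match
7 → no match

none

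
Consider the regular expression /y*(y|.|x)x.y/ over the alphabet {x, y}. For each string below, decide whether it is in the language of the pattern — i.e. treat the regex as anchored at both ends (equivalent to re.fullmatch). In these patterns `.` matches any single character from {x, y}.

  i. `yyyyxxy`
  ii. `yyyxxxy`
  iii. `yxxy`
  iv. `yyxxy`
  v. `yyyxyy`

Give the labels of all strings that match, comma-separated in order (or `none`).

i, ii, iii, iv, v

i → match
ii → match
iii → match
iv → match
v → match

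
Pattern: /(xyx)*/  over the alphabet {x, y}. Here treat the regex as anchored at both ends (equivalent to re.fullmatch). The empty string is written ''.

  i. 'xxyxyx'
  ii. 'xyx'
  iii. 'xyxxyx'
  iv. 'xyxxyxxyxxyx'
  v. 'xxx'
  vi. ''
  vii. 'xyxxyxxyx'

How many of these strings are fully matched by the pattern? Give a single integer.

5

i → no match
ii → match
iii → match
iv → match
v → no match
vi → match
vii → match
Total matched: 5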